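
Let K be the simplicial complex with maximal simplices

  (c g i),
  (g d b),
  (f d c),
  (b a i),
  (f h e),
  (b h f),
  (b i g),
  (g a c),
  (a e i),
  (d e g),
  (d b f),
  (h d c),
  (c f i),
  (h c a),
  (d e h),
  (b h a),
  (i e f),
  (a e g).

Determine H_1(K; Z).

We work with the vertex ordering a < b < c < d < e < f < g < h < i. The simplices of K, each written with vertices in increasing order, are:

  0-simplices (9): a, b, c, d, e, f, g, h, i
  1-simplices (27): ab, ac, ae, ag, ah, ai, bd, bf, bg, bh, bi, cd, cf, cg, ch, ci, de, df, dg, dh, ef, eg, eh, ei, fh, fi, gi
  2-simplices (18): abh, abi, acg, ach, aeg, aei, bdf, bdg, bfh, bgi, cdf, cdh, cfi, cgi, deg, deh, efh, efi

so the chain groups are C_0 ≅ Z^9, C_1 ≅ Z^27, C_2 ≅ Z^18.

∂_1: C_1 → C_0 sends each edge [p,q] (with p < q) to q − p. For instance
  ∂bg = g − b.
The resulting 9×27 matrix has rank 8, and its Smith normal form has invariant factors (1,1,1,1,1,1,1,1).

The boundary map ∂_2: C_2 → C_1 maps a triangle to the signed sum of its edges. For instance
  ∂cdh = dh − ch + cd,
  ∂bgi = gi − bi + bg.
The resulting 27×18 matrix has rank 18, and its Smith normal form has invariant factors (1,1,1,1,1,1,1,1,1,1,1,1,1,1,1,1,1,2).

Now H_k = ker ∂_k / im ∂_{k+1}, so:

  H_1: rank ker ∂_1 − rank ∂_2 = (27 − 8) − 18 = 1, and ∂_2 has invariant factor 2 > 1, so H_1 ≅ Z ⊕ Z/2Z.

(K is a triangulation of the Klein bottle.)

H_1 ≅ Z ⊕ Z/2Z.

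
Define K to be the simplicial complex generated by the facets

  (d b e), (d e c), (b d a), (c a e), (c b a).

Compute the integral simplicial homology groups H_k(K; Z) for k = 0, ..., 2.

Fix the vertex order a < b < c < d < e and write every simplex with vertices in increasing order. Then dim K = 2 and the simplices of K are:

  0-simplices (5): a, b, c, d, e
  1-simplices (10): ab, ac, ad, ae, bc, bd, be, cd, ce, de
  2-simplices (5): abc, abd, ace, bde, cde

so the chain groups are C_0 ≅ Z^5, C_1 ≅ Z^10, C_2 ≅ Z^5.

The boundary map ∂_1: C_1 → C_0 sends each edge [p,q] (with p < q) to q − p. For instance
  ∂be = e − b.
The 5×10 boundary matrix has rank 4 and Smith normal form diag(1,1,1,1).

∂_2: C_2 → C_1 sends each 2-simplex [p,q,r] to [q,r] − [p,r] + [p,q]. For instance
  ∂abc = bc − ac + ab,
  ∂ace = ce − ae + ac.
This gives a 10×5 integer matrix of rank 5; reducing to Smith normal form yields diagonal entries (1,1,1,1,1).

Now H_k = ker ∂_k / im ∂_{k+1}, so:

  H_0: rank C_0 − rank ∂_1 = 5 − 4 = 1, and the invariant factors of ∂_1 are all 1, so H_0 ≅ Z.
  H_1: rank ker ∂_1 − rank ∂_2 = (10 − 4) − 5 = 1, and the invariant factors of ∂_2 are all 1, so H_1 ≅ Z.
  H_2: rank ker ∂_2 − rank ∂_3 = (5 − 5) − 0 = 0, and there is no ∂_3, so H_2 ≅ 0.

As a check, the Euler characteristic is 5 − 10 + 5 = 0, which agrees with 1 − 1 + 0 = 0.
(K is a triangulation of the Möbius band.)

H_0 = Z,  H_1 = Z,  H_2 = 0.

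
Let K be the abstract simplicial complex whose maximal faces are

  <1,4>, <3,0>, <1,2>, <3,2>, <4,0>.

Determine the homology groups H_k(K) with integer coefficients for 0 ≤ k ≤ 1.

H_0 ≅ Z,  H_1 ≅ Z.

We work with the vertex ordering 0 < 1 < 2 < 3 < 4. The simplices of K, each written with vertices in increasing order, are:

  0-simplices (5): [0], [1], [2], [3], [4]
  1-simplices (5): [0,3], [0,4], [1,2], [1,4], [2,3]

giving chain groups C_0 ≅ Z^5, C_1 ≅ Z^5.

∂_1: C_1 → C_0 maps an edge to its endpoints' difference, ∂[p,q] = q − p. For instance
  ∂[0,3] = [3] − [0].
The 5×5 boundary matrix has rank 4 and Smith normal form diag(1,1,1,1).

Now H_k = ker ∂_k / im ∂_{k+1}, so:

  H_0: rank C_0 − rank ∂_1 = 5 − 4 = 1, and the invariant factors of ∂_1 are all 1, so H_0 = Z.
  H_1: rank ker ∂_1 − rank ∂_2 = (5 − 4) − 0 = 1, and there is no ∂_2, so H_1 = Z.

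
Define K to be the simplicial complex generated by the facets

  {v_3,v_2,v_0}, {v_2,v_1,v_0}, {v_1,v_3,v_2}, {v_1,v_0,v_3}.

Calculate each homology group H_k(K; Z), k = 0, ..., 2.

Take the total order v_0 < v_1 < v_2 < v_3 on the vertex set. Then K (dimension 2) consists of the simplices:

  0-simplices (4): [v_0], [v_1], [v_2], [v_3]
  1-simplices (6): [v_0,v_1], [v_0,v_2], [v_0,v_3], [v_1,v_2], [v_1,v_3], [v_2,v_3]
  2-simplices (4): [v_0,v_1,v_2], [v_0,v_1,v_3], [v_0,v_2,v_3], [v_1,v_2,v_3]

so the chain groups are C_0 ≅ Z^4, C_1 ≅ Z^6, C_2 ≅ Z^4.

The boundary map ∂_1: C_1 → C_0 sends each edge [p,q] (with p < q) to q − p.
This gives a 4×6 integer matrix of rank 3; reducing to Smith normal form yields diagonal entries (1,1,1).

The boundary map ∂_2: C_2 → C_1 acts by ∂[p,q,r] = [q,r] − [p,r] + [p,q]. For instance
  ∂[v_0,v_1,v_2] = [v_1,v_2] − [v_0,v_2] + [v_0,v_1],
  ∂[v_0,v_2,v_3] = [v_2,v_3] − [v_0,v_3] + [v_0,v_2].
The 6×4 boundary matrix has rank 3 and Smith normal form diag(1,1,1).

Computing H_k = (kernel of ∂_k) / (image of ∂_{k+1}):

  H_0: rank C_0 − rank ∂_1 = 4 − 3 = 1, and the invariant factors of ∂_1 are all 1, so H_0 = Z.
  H_1: rank ker ∂_1 − rank ∂_2 = (6 − 3) − 3 = 0, and the invariant factors of ∂_2 are all 1, so H_1 = 0.
  H_2: rank ker ∂_2 − rank ∂_3 = (4 − 3) − 0 = 1, and there is no ∂_3, so H_2 = Z.

(K is a triangulation of the 2-sphere S^2.)

H_0 = Z,  H_1 = 0,  H_2 = Z.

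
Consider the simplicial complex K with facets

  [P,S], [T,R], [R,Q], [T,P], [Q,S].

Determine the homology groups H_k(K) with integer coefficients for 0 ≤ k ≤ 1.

We work with the vertex ordering P < Q < R < S < T. The simplices of K, each written with vertices in increasing order, are:

  0-simplices (5): P, Q, R, S, T
  1-simplices (5): PS, PT, QR, QS, RT

Hence C_0 ≅ Z^5, C_1 ≅ Z^5.

Boundary ∂_1: C_1 → C_0 is given by ∂[p,q] = [q] − [p]. For instance
  ∂PT = T − P.
The 5×5 boundary matrix has rank 4 and Smith normal form diag(1,1,1,1).

From H_k ≅ ker(∂_k) / im(∂_{k+1}) we obtain:

  H_0: rank C_0 − rank ∂_1 = 5 − 4 = 1, and the invariant factors of ∂_1 are all 1, so H_0 = Z.
  H_1: rank ker ∂_1 − rank ∂_2 = (5 − 4) − 0 = 1, and there is no ∂_2, so H_1 = Z.

As a check, the Euler characteristic is 5 − 5 = 0, which agrees with 1 − 1 = 0.

H_0 = Z,  H_1 = Z.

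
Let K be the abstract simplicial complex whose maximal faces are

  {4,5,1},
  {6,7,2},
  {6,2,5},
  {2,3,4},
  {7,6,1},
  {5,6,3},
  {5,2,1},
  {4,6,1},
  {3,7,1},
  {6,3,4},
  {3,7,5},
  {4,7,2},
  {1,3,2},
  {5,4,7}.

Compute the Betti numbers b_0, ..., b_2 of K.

b_0 = 1, b_1 = 2, b_2 = 1.

K has 7 vertices, 21 edges, 14 triangles.
rank ∂_0 = 0, rank ∂_1 = 6 ⇒ b_0 = 7 − 0 − 6 = 1; all invariant factors of ∂_1 are 1 so no torsion. So H_0 = Z.
rank ∂_1 = 6, rank ∂_2 = 13 ⇒ b_1 = 21 − 6 − 13 = 2; all invariant factors of ∂_2 are 1 so no torsion. So H_1 = Z^2.
rank ∂_2 = 13, rank ∂_3 = 0 ⇒ b_2 = 14 − 13 − 0 = 1. So H_2 = Z.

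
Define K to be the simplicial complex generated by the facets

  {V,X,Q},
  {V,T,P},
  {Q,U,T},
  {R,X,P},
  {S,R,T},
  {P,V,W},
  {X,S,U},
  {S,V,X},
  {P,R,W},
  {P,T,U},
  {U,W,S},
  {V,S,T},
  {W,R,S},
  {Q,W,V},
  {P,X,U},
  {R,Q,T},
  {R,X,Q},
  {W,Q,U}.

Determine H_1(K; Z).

Take the total order P < Q < R < S < T < U < V < W < X on the vertex set. Then K (dimension 2) consists of the simplices:

  0-simplices (9): P, Q, R, S, T, U, V, W, X
  1-simplices (27): PR, PT, PU, PV, PW, PX, QR, QT, QU, QV, QW, QX, RS, RT, RW, RX, ST, SU, SV, SW, SX, TU, TV, UW, UX, VW, VX
  2-simplices (18): PRW, PRX, PTU, PTV, PUX, PVW, QRT, QRX, QTU, QUW, QVW, QVX, RST, RSW, STV, SUW, SUX, SVX

giving chain groups C_0 ≅ Z^9, C_1 ≅ Z^27, C_2 ≅ Z^18.

The boundary map ∂_1: C_1 → C_0 is given by ∂[p,q] = [q] − [p].
The resulting 9×27 matrix has rank 8, and its Smith normal form has invariant factors (1,1,1,1,1,1,1,1).

Boundary ∂_2: C_2 → C_1 acts by ∂[p,q,r] = [q,r] − [p,r] + [p,q]. For instance
  ∂SVX = VX − SX + SV,
  ∂STV = TV − SV + ST.
This gives a 27×18 integer matrix of rank 17; reducing to Smith normal form yields diagonal entries (1,1,1,1,1,1,1,1,1,1,1,1,1,1,1,1,1).

Computing H_k = (kernel of ∂_k) / (image of ∂_{k+1}):

  H_1: rank ker ∂_1 − rank ∂_2 = (27 − 8) − 17 = 2, and the invariant factors of ∂_2 are all 1, so H_1 = Z^2.

H_1 = Z^2.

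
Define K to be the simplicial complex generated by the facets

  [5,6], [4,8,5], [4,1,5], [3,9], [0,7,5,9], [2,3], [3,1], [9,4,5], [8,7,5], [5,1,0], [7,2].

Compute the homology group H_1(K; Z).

Fix the vertex order 0 < 1 < 2 < 3 < 4 < 5 < 6 < 7 < 8 < 9 and write every simplex with vertices in increasing order. Then dim K = 3 and the simplices of K are:

  0-simplices (10): [0], [1], [2], [3], [4], [5], [6], [7], [8], [9]
  1-simplices (19): [0,1], [0,5], [0,7], [0,9], [1,3], [1,4], [1,5], [2,3], [2,7], [3,9], [4,5], [4,8], [4,9], [5,6], [5,7], [5,8], [5,9], [7,8], [7,9]
  2-simplices (9): [0,1,5], [0,5,7], [0,5,9], [0,7,9], [1,4,5], [4,5,8], [4,5,9], [5,7,8], [5,7,9]
  3-simplices (1): [0,5,7,9]

so the chain groups are C_0 ≅ Z^10, C_1 ≅ Z^19, C_2 ≅ Z^9, C_3 ≅ Z^1.

The boundary map ∂_1: C_1 → C_0 sends each edge [p,q] (with p < q) to q − p. For instance
  ∂[1,3] = [3] − [1].
This gives a 10×19 integer matrix of rank 9; reducing to Smith normal form yields diagonal entries (1,1,1,1,1,1,1,1,1).

The boundary map ∂_2: C_2 → C_1 acts by ∂[p,q,r] = [q,r] − [p,r] + [p,q]. For instance
  ∂[0,1,5] = [1,5] − [0,5] + [0,1],
  ∂[0,7,9] = [7,9] − [0,9] + [0,7].
The 19×9 boundary matrix has rank 8 and Smith normal form diag(1,1,1,1,1,1,1,1).

∂_3: C_3 → C_2 sends each 3-simplex σ to the alternating sum Σ_i (−1)^i (σ with its i-th vertex removed). For instance
  ∂[0,5,7,9] = [5,7,9] − [0,7,9] + [0,5,9] − [0,5,7].
The resulting 9×1 matrix has rank 1, and its Smith normal form has invariant factors (1).

Computing H_k = (kernel of ∂_k) / (image of ∂_{k+1}):

  H_1: rank ker ∂_1 − rank ∂_2 = (19 − 9) − 8 = 2, and the invariant factors of ∂_2 are all 1, so H_1 = Z^2.

H_1 = Z^2.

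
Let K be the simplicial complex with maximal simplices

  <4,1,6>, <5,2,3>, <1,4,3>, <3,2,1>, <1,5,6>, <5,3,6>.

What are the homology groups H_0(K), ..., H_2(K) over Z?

H_0 = Z,  H_1 = Z,  H_2 = 0.

Order the vertices as 1 < 2 < 3 < 4 < 5 < 6. Listing each simplex with vertices in this order, K has dimension 2 with simplices:

  0-simplices (6): [1], [2], [3], [4], [5], [6]
  1-simplices (12): [1,2], [1,3], [1,4], [1,5], [1,6], [2,3], [2,5], [3,4], [3,5], [3,6], [4,6], [5,6]
  2-simplices (6): [1,2,3], [1,3,4], [1,4,6], [1,5,6], [2,3,5], [3,5,6]

giving chain groups C_0 ≅ Z^6, C_1 ≅ Z^12, C_2 ≅ Z^6.

The boundary map ∂_1: C_1 → C_0 is given by ∂[p,q] = [q] − [p].
The 6×12 boundary matrix has rank 5 and Smith normal form diag(1,1,1,1,1).

Boundary ∂_2: C_2 → C_1 sends each 2-simplex [p,q,r] to [q,r] − [p,r] + [p,q]. For instance
  ∂[1,3,4] = [3,4] − [1,4] + [1,3],
  ∂[1,5,6] = [5,6] − [1,6] + [1,5].
The 12×6 boundary matrix has rank 6 and Smith normal form diag(1,1,1,1,1,1).

Now H_k = ker ∂_k / im ∂_{k+1}, so:

  H_0: rank C_0 − rank ∂_1 = 6 − 5 = 1, and the invariant factors of ∂_1 are all 1, so H_0 ≅ Z.
  H_1: rank ker ∂_1 − rank ∂_2 = (12 − 5) − 6 = 1, and the invariant factors of ∂_2 are all 1, so H_1 ≅ Z.
  H_2: rank ker ∂_2 − rank ∂_3 = (6 − 6) − 0 = 0, and there is no ∂_3, so H_2 ≅ 0.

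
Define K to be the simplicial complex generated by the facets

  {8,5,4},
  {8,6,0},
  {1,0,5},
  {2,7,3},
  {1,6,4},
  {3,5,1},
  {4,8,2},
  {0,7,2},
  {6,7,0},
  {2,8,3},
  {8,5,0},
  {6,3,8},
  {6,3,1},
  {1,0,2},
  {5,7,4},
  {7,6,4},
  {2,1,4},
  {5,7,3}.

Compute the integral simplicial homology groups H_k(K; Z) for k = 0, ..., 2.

Fix the vertex order 0 < 1 < 2 < 3 < 4 < 5 < 6 < 7 < 8 and write every simplex with vertices in increasing order. Then dim K = 2 and the simplices of K are:

  0-simplices (9): [0], [1], [2], [3], [4], [5], [6], [7], [8]
  1-simplices (27): (27 of them)
  2-simplices (18): [0,1,2], [0,1,5], [0,2,7], [0,5,8], [0,6,7], [0,6,8], [1,2,4], [1,3,5], [1,3,6], [1,4,6], [2,3,7], [2,3,8], [2,4,8], [3,5,7], [3,6,8], [4,5,7], [4,5,8], [4,6,7]

giving chain groups C_0 ≅ Z^9, C_1 ≅ Z^27, C_2 ≅ Z^18.

Boundary ∂_1: C_1 → C_0 maps an edge to its endpoints' difference, ∂[p,q] = q − p. For instance
  ∂[1,6] = [6] − [1].
This gives a 9×27 integer matrix of rank 8; reducing to Smith normal form yields diagonal entries (1,1,1,1,1,1,1,1).

∂_2: C_2 → C_1 sends each 2-simplex [p,q,r] to [q,r] − [p,r] + [p,q]. For instance
  ∂[0,6,7] = [6,7] − [0,7] + [0,6],
  ∂[2,4,8] = [4,8] − [2,8] + [2,4].
The resulting 27×18 matrix has rank 17, and its Smith normal form has invariant factors (1,1,1,1,1,1,1,1,1,1,1,1,1,1,1,1,1).

From H_k ≅ ker(∂_k) / im(∂_{k+1}) we obtain:

  H_0: rank C_0 − rank ∂_1 = 9 − 8 = 1, and the invariant factors of ∂_1 are all 1, so H_0 = Z.
  H_1: rank ker ∂_1 − rank ∂_2 = (27 − 8) − 17 = 2, and the invariant factors of ∂_2 are all 1, so H_1 = Z^2.
  H_2: rank ker ∂_2 − rank ∂_3 = (18 − 17) − 0 = 1, and there is no ∂_3, so H_2 = Z.

(K is a triangulation of the torus T^2.)

H_0 ≅ Z,  H_1 ≅ Z^2,  H_2 ≅ Z.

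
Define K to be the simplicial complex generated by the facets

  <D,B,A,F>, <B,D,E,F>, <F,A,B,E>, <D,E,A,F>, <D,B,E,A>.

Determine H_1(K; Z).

Fix the vertex order A < B < D < E < F and write every simplex with vertices in increasing order. Then dim K = 3 and the simplices of K are:

  0-simplices (5): A, B, D, E, F
  1-simplices (10): AB, AD, AE, AF, BD, BE, BF, DE, DF, EF
  2-simplices (10): ABD, ABE, ABF, ADE, ADF, AEF, BDE, BDF, BEF, DEF
  3-simplices (5): ABDE, ABDF, ABEF, ADEF, BDEF

so the chain groups are C_0 ≅ Z^5, C_1 ≅ Z^10, C_2 ≅ Z^10, C_3 ≅ Z^5.

The boundary map ∂_1: C_1 → C_0 is given by ∂[p,q] = [q] − [p].
As a 5×10 matrix over Z this has rank 4, with invariant factors (1,1,1,1).

Boundary ∂_2: C_2 → C_1 maps a triangle to the signed sum of its edges. For instance
  ∂DEF = EF − DF + DE,
  ∂ABD = BD − AD + AB.
This gives a 10×10 integer matrix of rank 6; reducing to Smith normal form yields diagonal entries (1,1,1,1,1,1).

∂_3: C_3 → C_2 sends each 3-simplex σ to the alternating sum Σ_i (−1)^i (σ with its i-th vertex removed). For instance
  ∂ABDE = BDE − ADE + ABE − ABD,
  ∂BDEF = DEF − BEF + BDF − BDE.
The 10×5 boundary matrix has rank 4 and Smith normal form diag(1,1,1,1).

Reading off H_k = ker ∂_k / im ∂_{k+1}:

  H_1: rank ker ∂_1 − rank ∂_2 = (10 − 4) − 6 = 0, and the invariant factors of ∂_2 are all 1, so H_1 = 0.

H_1 ≅ 0.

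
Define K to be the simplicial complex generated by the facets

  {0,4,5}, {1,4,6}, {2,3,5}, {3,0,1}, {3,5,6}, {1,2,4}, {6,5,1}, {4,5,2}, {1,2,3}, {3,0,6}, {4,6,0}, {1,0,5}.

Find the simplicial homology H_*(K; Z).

H_0 = Z,  H_1 = Z/2,  H_2 = 0.

Take the total order 0 < 1 < 2 < 3 < 4 < 5 < 6 on the vertex set. Then K (dimension 2) consists of the simplices:

  0-simplices (7): [0], [1], [2], [3], [4], [5], [6]
  1-simplices (18): [0,1], [0,3], [0,4], [0,5], [0,6], [1,2], [1,3], [1,4], [1,5], [1,6], [2,3], [2,4], [2,5], [3,5], [3,6], [4,5], [4,6], [5,6]
  2-simplices (12): [0,1,3], [0,1,5], [0,3,6], [0,4,5], [0,4,6], [1,2,3], [1,2,4], [1,4,6], [1,5,6], [2,3,5], [2,4,5], [3,5,6]

giving chain groups C_0 ≅ Z^7, C_1 ≅ Z^18, C_2 ≅ Z^12.

∂_1: C_1 → C_0 maps an edge to its endpoints' difference, ∂[p,q] = q − p.
The 7×18 boundary matrix has rank 6 and Smith normal form diag(1,1,1,1,1,1).

The boundary map ∂_2: C_2 → C_1 acts by ∂[p,q,r] = [q,r] − [p,r] + [p,q]. For instance
  ∂[1,5,6] = [5,6] − [1,6] + [1,5],
  ∂[1,2,3] = [2,3] − [1,3] + [1,2].
This gives a 18×12 integer matrix of rank 12; reducing to Smith normal form yields diagonal entries (1,1,1,1,1,1,1,1,1,1,1,2).

From H_k ≅ ker(∂_k) / im(∂_{k+1}) we obtain:

  H_0: rank C_0 − rank ∂_1 = 7 − 6 = 1, and the invariant factors of ∂_1 are all 1, so H_0 = Z.
  H_1: rank ker ∂_1 − rank ∂_2 = (18 − 6) − 12 = 0, and ∂_2 has invariant factor 2 > 1, so H_1 = Z/2.
  H_2: rank ker ∂_2 − rank ∂_3 = (12 − 12) − 0 = 0, and there is no ∂_3, so H_2 = 0.

As a check, the Euler characteristic is 7 − 18 + 12 = 1, which agrees with 1 − 0 + 0 = 1.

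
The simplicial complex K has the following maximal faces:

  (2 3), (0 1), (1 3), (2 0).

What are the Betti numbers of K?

K has 4 vertices, 4 edges.
rank ∂_0 = 0, rank ∂_1 = 3 ⇒ b_0 = 4 − 0 − 3 = 1; all invariant factors of ∂_1 are 1 so no torsion. So H_0 = Z.
rank ∂_1 = 3, rank ∂_2 = 0 ⇒ b_1 = 4 − 3 − 0 = 1. So H_1 = Z.

b_0 = 1, b_1 = 1.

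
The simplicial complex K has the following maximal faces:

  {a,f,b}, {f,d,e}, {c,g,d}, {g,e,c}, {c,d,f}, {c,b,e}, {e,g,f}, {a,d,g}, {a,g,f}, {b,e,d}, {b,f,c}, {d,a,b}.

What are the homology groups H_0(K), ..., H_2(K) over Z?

H_0 ≅ Z,  H_1 ≅ Z/2Z,  H_2 = 0.

Fix the vertex order a < b < c < d < e < f < g and write every simplex with vertices in increasing order. Then dim K = 2 and the simplices of K are:

  0-simplices (7): a, b, c, d, e, f, g
  1-simplices (18): ab, ad, af, ag, bc, bd, be, bf, cd, ce, cf, cg, de, df, dg, ef, eg, fg
  2-simplices (12): abd, abf, adg, afg, bce, bcf, bde, cdf, cdg, ceg, def, efg

so the chain groups are C_0 ≅ Z^7, C_1 ≅ Z^18, C_2 ≅ Z^12.

The boundary map ∂_1: C_1 → C_0 sends each edge [p,q] (with p < q) to q − p. For instance
  ∂cg = g − c.
The resulting 7×18 matrix has rank 6, and its Smith normal form has invariant factors (1,1,1,1,1,1).

∂_2: C_2 → C_1 acts by ∂[p,q,r] = [q,r] − [p,r] + [p,q]. For instance
  ∂adg = dg − ag + ad,
  ∂bde = de − be + bd.
This gives a 18×12 integer matrix of rank 12; reducing to Smith normal form yields diagonal entries (1,1,1,1,1,1,1,1,1,1,1,2).

Reading off H_k = ker ∂_k / im ∂_{k+1}:

  H_0: rank C_0 − rank ∂_1 = 7 − 6 = 1, and the invariant factors of ∂_1 are all 1, so H_0 = Z.
  H_1: rank ker ∂_1 − rank ∂_2 = (18 − 6) − 12 = 0, and ∂_2 has invariant factor 2 > 1, so H_1 = Z/2Z.
  H_2: rank ker ∂_2 − rank ∂_3 = (12 − 12) − 0 = 0, and there is no ∂_3, so H_2 = 0.

As a check, the Euler characteristic is 7 − 18 + 12 = 1, which agrees with 1 − 0 + 0 = 1.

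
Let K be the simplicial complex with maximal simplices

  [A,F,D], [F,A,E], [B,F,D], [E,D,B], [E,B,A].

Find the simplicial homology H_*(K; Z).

Take the total order A < B < D < E < F on the vertex set. Then K (dimension 2) consists of the simplices:

  0-simplices (5): A, B, D, E, F
  1-simplices (10): AB, AD, AE, AF, BD, BE, BF, DE, DF, EF
  2-simplices (5): ABE, ADF, AEF, BDE, BDF

Hence C_0 ≅ Z^5, C_1 ≅ Z^10, C_2 ≅ Z^5.

The boundary map ∂_1: C_1 → C_0 is given by ∂[p,q] = [q] − [p].
The 5×10 boundary matrix has rank 4 and Smith normal form diag(1,1,1,1).

Boundary ∂_2: C_2 → C_1 acts by ∂[p,q,r] = [q,r] − [p,r] + [p,q]. For instance
  ∂ADF = DF − AF + AD,
  ∂AEF = EF − AF + AE.
As a 10×5 matrix over Z this has rank 5, with invariant factors (1,1,1,1,1).

From H_k ≅ ker(∂_k) / im(∂_{k+1}) we obtain:

  H_0: rank C_0 − rank ∂_1 = 5 − 4 = 1, and the invariant factors of ∂_1 are all 1, so H_0 ≅ Z.
  H_1: rank ker ∂_1 − rank ∂_2 = (10 − 4) − 5 = 1, and the invariant factors of ∂_2 are all 1, so H_1 ≅ Z.
  H_2: rank ker ∂_2 − rank ∂_3 = (5 − 5) − 0 = 0, and there is no ∂_3, so H_2 ≅ 0.

As a check, the Euler characteristic is 5 − 10 + 5 = 0, which agrees with 1 − 1 + 0 = 0.
(K is a triangulation of the Möbius band.)

H_0 = Z,  H_1 = Z,  H_2 = 0.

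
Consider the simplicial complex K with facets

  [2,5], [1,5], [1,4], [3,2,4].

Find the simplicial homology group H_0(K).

Order the vertices as 1 < 2 < 3 < 4 < 5. Listing each simplex with vertices in this order, K has dimension 2 with simplices:

  0-simplices (5): [1], [2], [3], [4], [5]
  1-simplices (6): [1,4], [1,5], [2,3], [2,4], [2,5], [3,4]
  2-simplices (1): [2,3,4]

so the chain groups are C_0 ≅ Z^5, C_1 ≅ Z^6, C_2 ≅ Z^1.

The boundary map ∂_1: C_1 → C_0 maps an edge to its endpoints' difference, ∂[p,q] = q − p. For instance
  ∂[2,4] = [4] − [2].
As a 5×6 matrix over Z this has rank 4, with invariant factors (1,1,1,1).

∂_2: C_2 → C_1 acts by ∂[p,q,r] = [q,r] − [p,r] + [p,q]. For instance
  ∂[2,3,4] = [3,4] − [2,4] + [2,3].
The 6×1 boundary matrix has rank 1 and Smith normal form diag(1).

Reading off H_k = ker ∂_k / im ∂_{k+1}:

  H_0: rank C_0 − rank ∂_1 = 5 − 4 = 1, and the invariant factors of ∂_1 are all 1, so H_0 ≅ Z.

H_0 ≅ Z.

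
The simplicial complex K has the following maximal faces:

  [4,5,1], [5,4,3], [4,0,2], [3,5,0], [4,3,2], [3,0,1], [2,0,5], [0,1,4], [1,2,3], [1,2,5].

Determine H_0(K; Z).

K has 6 vertices, 15 edges, 10 triangles.
rank ∂_0 = 0, rank ∂_1 = 5 ⇒ b_0 = 6 − 0 − 5 = 1; all invariant factors of ∂_1 are 1 so no torsion. So H_0 = Z.

H_0 ≅ Z.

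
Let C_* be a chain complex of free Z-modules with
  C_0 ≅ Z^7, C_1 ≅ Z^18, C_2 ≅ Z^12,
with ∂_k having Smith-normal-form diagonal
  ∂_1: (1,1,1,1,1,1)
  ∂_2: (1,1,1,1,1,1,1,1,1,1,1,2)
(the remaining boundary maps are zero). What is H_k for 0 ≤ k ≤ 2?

H_0: b_0 = 7 − 0 − 6 = 1; torsion from ∂_1 factors > 1: none. So H_0 = Z.
H_1: b_1 = 18 − 6 − 12 = 0; torsion from ∂_2 factors > 1: [2]. So H_1 = Z/2.
H_2: b_2 = 12 − 12 − 0 = 0; torsion from ∂_3 factors > 1: none. So H_2 = 0.

H_0 = Z,  H_1 = Z/2,  H_2 = 0.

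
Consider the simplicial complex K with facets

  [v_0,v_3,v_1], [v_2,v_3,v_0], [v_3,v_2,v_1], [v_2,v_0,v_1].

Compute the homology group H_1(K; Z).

Order the vertices as v_0 < v_1 < v_2 < v_3. Listing each simplex with vertices in this order, K has dimension 2 with simplices:

  0-simplices (4): [v_0], [v_1], [v_2], [v_3]
  1-simplices (6): [v_0,v_1], [v_0,v_2], [v_0,v_3], [v_1,v_2], [v_1,v_3], [v_2,v_3]
  2-simplices (4): [v_0,v_1,v_2], [v_0,v_1,v_3], [v_0,v_2,v_3], [v_1,v_2,v_3]

Hence C_0 ≅ Z^4, C_1 ≅ Z^6, C_2 ≅ Z^4.

Boundary ∂_1: C_1 → C_0 maps an edge to its endpoints' difference, ∂[p,q] = q − p. For instance
  ∂[v_0,v_2] = [v_2] − [v_0].
The 4×6 boundary matrix has rank 3 and Smith normal form diag(1,1,1).

Boundary ∂_2: C_2 → C_1 acts by ∂[p,q,r] = [q,r] − [p,r] + [p,q]. For instance
  ∂[v_0,v_1,v_2] = [v_1,v_2] − [v_0,v_2] + [v_0,v_1],
  ∂[v_1,v_2,v_3] = [v_2,v_3] − [v_1,v_3] + [v_1,v_2].
The resulting 6×4 matrix has rank 3, and its Smith normal form has invariant factors (1,1,1).

From H_k ≅ ker(∂_k) / im(∂_{k+1}) we obtain:

  H_1: rank ker ∂_1 − rank ∂_2 = (6 − 3) − 3 = 0, and the invariant factors of ∂_2 are all 1, so H_1 ≅ 0.

H_1 = 0.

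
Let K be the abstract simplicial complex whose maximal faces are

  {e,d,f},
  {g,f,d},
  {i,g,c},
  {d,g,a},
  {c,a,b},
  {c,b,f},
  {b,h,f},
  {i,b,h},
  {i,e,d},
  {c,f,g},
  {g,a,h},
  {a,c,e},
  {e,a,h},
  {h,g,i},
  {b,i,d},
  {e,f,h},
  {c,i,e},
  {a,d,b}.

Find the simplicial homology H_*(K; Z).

We work with the vertex ordering a < b < c < d < e < f < g < h < i. The simplices of K, each written with vertices in increasing order, are:

  0-simplices (9): a, b, c, d, e, f, g, h, i
  1-simplices (27): ab, ac, ad, ae, ag, ah, bc, bd, bf, bh, bi, ce, cf, cg, ci, de, df, dg, di, ef, eh, ei, fg, fh, gh, gi, hi
  2-simplices (18): abc, abd, ace, adg, aeh, agh, bcf, bdi, bfh, bhi, cei, cfg, cgi, def, dei, dfg, efh, ghi

so the chain groups are C_0 ≅ Z^9, C_1 ≅ Z^27, C_2 ≅ Z^18.

∂_1: C_1 → C_0 maps an edge to its endpoints' difference, ∂[p,q] = q − p.
The 9×27 boundary matrix has rank 8 and Smith normal form diag(1,1,1,1,1,1,1,1).

∂_2: C_2 → C_1 acts by ∂[p,q,r] = [q,r] − [p,r] + [p,q]. For instance
  ∂bcf = cf − bf + bc,
  ∂def = ef − df + de.
As a 27×18 matrix over Z this has rank 17, with invariant factors (1,1,1,1,1,1,1,1,1,1,1,1,1,1,1,1,1).

Computing H_k = (kernel of ∂_k) / (image of ∂_{k+1}):

  H_0: rank C_0 − rank ∂_1 = 9 − 8 = 1, and the invariant factors of ∂_1 are all 1, so H_0 ≅ Z.
  H_1: rank ker ∂_1 − rank ∂_2 = (27 − 8) − 17 = 2, and the invariant factors of ∂_2 are all 1, so H_1 ≅ Z^2.
  H_2: rank ker ∂_2 − rank ∂_3 = (18 − 17) − 0 = 1, and there is no ∂_3, so H_2 ≅ Z.

(K is a triangulation of the torus T^2.)

H_0 ≅ Z,  H_1 ≅ Z^2,  H_2 ≅ Z.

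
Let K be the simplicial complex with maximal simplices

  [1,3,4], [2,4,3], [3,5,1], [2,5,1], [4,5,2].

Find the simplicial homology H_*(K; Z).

Take the total order 1 < 2 < 3 < 4 < 5 on the vertex set. Then K (dimension 2) consists of the simplices:

  0-simplices (5): [1], [2], [3], [4], [5]
  1-simplices (10): [1,2], [1,3], [1,4], [1,5], [2,3], [2,4], [2,5], [3,4], [3,5], [4,5]
  2-simplices (5): [1,2,5], [1,3,4], [1,3,5], [2,3,4], [2,4,5]

so the chain groups are C_0 ≅ Z^5, C_1 ≅ Z^10, C_2 ≅ Z^5.

Boundary ∂_1: C_1 → C_0 is given by ∂[p,q] = [q] − [p]. For instance
  ∂[1,3] = [3] − [1].
This gives a 5×10 integer matrix of rank 4; reducing to Smith normal form yields diagonal entries (1,1,1,1).

∂_2: C_2 → C_1 maps a triangle to the signed sum of its edges. For instance
  ∂[1,3,5] = [3,5] − [1,5] + [1,3],
  ∂[1,3,4] = [3,4] − [1,4] + [1,3].
As a 10×5 matrix over Z this has rank 5, with invariant factors (1,1,1,1,1).

Now H_k = ker ∂_k / im ∂_{k+1}, so:

  H_0: rank C_0 − rank ∂_1 = 5 − 4 = 1, and the invariant factors of ∂_1 are all 1, so H_0 ≅ Z.
  H_1: rank ker ∂_1 − rank ∂_2 = (10 − 4) − 5 = 1, and the invariant factors of ∂_2 are all 1, so H_1 ≅ Z.
  H_2: rank ker ∂_2 − rank ∂_3 = (5 − 5) − 0 = 0, and there is no ∂_3, so H_2 ≅ 0.

H_0 = Z,  H_1 = Z,  H_2 = 0.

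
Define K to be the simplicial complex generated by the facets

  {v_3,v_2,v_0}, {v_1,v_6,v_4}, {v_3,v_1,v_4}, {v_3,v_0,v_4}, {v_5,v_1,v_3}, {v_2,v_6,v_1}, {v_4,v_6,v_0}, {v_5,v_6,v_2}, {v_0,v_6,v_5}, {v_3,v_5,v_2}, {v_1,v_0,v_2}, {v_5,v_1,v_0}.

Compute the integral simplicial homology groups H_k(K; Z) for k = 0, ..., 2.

Fix the vertex order v_0 < v_1 < v_2 < v_3 < v_4 < v_5 < v_6 and write every simplex with vertices in increasing order. Then dim K = 2 and the simplices of K are:

  0-simplices (7): [v_0], [v_1], [v_2], [v_3], [v_4], [v_5], [v_6]
  1-simplices (18): (18 of them)
  2-simplices (12): (12 of them)

so the chain groups are C_0 ≅ Z^7, C_1 ≅ Z^18, C_2 ≅ Z^12.

Boundary ∂_1: C_1 → C_0 maps an edge to its endpoints' difference, ∂[p,q] = q − p. For instance
  ∂[v_1,v_4] = [v_4] − [v_1].
This gives a 7×18 integer matrix of rank 6; reducing to Smith normal form yields diagonal entries (1,1,1,1,1,1).

Boundary ∂_2: C_2 → C_1 maps a triangle to the signed sum of its edges. For instance
  ∂[v_0,v_1,v_5] = [v_1,v_5] − [v_0,v_5] + [v_0,v_1],
  ∂[v_1,v_3,v_5] = [v_3,v_5] − [v_1,v_5] + [v_1,v_3].
The resulting 18×12 matrix has rank 12, and its Smith normal form has invariant factors (1,1,1,1,1,1,1,1,1,1,1,2).

Computing H_k = (kernel of ∂_k) / (image of ∂_{k+1}):

  H_0: rank C_0 − rank ∂_1 = 7 − 6 = 1, and the invariant factors of ∂_1 are all 1, so H_0 = Z.
  H_1: rank ker ∂_1 − rank ∂_2 = (18 − 6) − 12 = 0, and ∂_2 has invariant factor 2 > 1, so H_1 = Z/2.
  H_2: rank ker ∂_2 − rank ∂_3 = (12 − 12) − 0 = 0, and there is no ∂_3, so H_2 = 0.

As a check, the Euler characteristic is 7 − 18 + 12 = 1, which agrees with 1 − 0 + 0 = 1.

H_0 ≅ Z,  H_1 ≅ Z/2,  H_2 = 0.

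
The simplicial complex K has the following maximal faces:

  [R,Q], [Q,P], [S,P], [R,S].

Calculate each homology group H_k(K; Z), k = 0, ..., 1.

K has 4 vertices, 4 edges.
rank ∂_0 = 0, rank ∂_1 = 3 ⇒ b_0 = 4 − 0 − 3 = 1; all invariant factors of ∂_1 are 1 so no torsion. So H_0 = Z.
rank ∂_1 = 3, rank ∂_2 = 0 ⇒ b_1 = 4 − 3 − 0 = 1. So H_1 = Z.

H_0 ≅ Z,  H_1 ≅ Z.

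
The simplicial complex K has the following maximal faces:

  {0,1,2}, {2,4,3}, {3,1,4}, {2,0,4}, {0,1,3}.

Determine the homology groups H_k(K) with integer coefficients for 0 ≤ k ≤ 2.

H_0 ≅ Z,  H_1 ≅ Z,  H_2 = 0.

Take the total order 0 < 1 < 2 < 3 < 4 on the vertex set. Then K (dimension 2) consists of the simplices:

  0-simplices (5): [0], [1], [2], [3], [4]
  1-simplices (10): [0,1], [0,2], [0,3], [0,4], [1,2], [1,3], [1,4], [2,3], [2,4], [3,4]
  2-simplices (5): [0,1,2], [0,1,3], [0,2,4], [1,3,4], [2,3,4]

giving chain groups C_0 ≅ Z^5, C_1 ≅ Z^10, C_2 ≅ Z^5.

The boundary map ∂_1: C_1 → C_0 maps an edge to its endpoints' difference, ∂[p,q] = q − p.
The resulting 5×10 matrix has rank 4, and its Smith normal form has invariant factors (1,1,1,1).

Boundary ∂_2: C_2 → C_1 sends each 2-simplex [p,q,r] to [q,r] − [p,r] + [p,q]. For instance
  ∂[0,2,4] = [2,4] − [0,4] + [0,2],
  ∂[0,1,2] = [1,2] − [0,2] + [0,1].
The 10×5 boundary matrix has rank 5 and Smith normal form diag(1,1,1,1,1).

Reading off H_k = ker ∂_k / im ∂_{k+1}:

  H_0: rank C_0 − rank ∂_1 = 5 − 4 = 1, and the invariant factors of ∂_1 are all 1, so H_0 ≅ Z.
  H_1: rank ker ∂_1 − rank ∂_2 = (10 − 4) − 5 = 1, and the invariant factors of ∂_2 are all 1, so H_1 ≅ Z.
  H_2: rank ker ∂_2 − rank ∂_3 = (5 − 5) − 0 = 0, and there is no ∂_3, so H_2 ≅ 0.

As a check, the Euler characteristic is 5 − 10 + 5 = 0, which agrees with 1 − 1 + 0 = 0.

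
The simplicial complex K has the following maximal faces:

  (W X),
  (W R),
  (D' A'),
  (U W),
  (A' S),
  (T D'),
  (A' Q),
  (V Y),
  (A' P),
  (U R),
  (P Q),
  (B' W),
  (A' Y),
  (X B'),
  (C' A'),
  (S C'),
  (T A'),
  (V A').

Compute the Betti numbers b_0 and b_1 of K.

b_0 = 2, b_1 = 6.

Take the total order P < Q < R < S < T < U < V < W < X < Y < A' < B' < C' < D' on the vertex set. Then K (dimension 1) consists of the simplices:

  0-simplices (14): [P], [Q], [R], [S], [T], [U], [V], [W], [X], [Y], [A'], [B'], [C'], [D']
  1-simplices (18): [P,Q], [P,A'], [Q,A'], [R,U], [R,W], [S,A'], [S,C'], [T,A'], [T,D'], [U,W], [V,Y], [V,A'], [W,X], [W,B'], [X,B'], [Y,A'], [A',C'], [A',D']

giving chain groups C_0 ≅ Z^14, C_1 ≅ Z^18.

∂_1: C_1 → C_0 sends each edge [p,q] (with p < q) to q − p. For instance
  ∂[V,A'] = [A'] − [V].
This gives a 14×18 integer matrix of rank 12; reducing to Smith normal form yields diagonal entries (1,1,1,1,1,1,1,1,1,1,1,1).

Reading off H_k = ker ∂_k / im ∂_{k+1}:

  H_0: rank C_0 − rank ∂_1 = 14 − 12 = 2, and the invariant factors of ∂_1 are all 1, so H_0 ≅ Z^2.
  H_1: rank ker ∂_1 − rank ∂_2 = (18 − 12) − 0 = 6, and there is no ∂_2, so H_1 ≅ Z^6.

As a check, the Euler characteristic is 14 − 18 = -4, which agrees with 2 − 6 = -4.

Hence the Betti numbers are b_0 = 2, b_1 = 6.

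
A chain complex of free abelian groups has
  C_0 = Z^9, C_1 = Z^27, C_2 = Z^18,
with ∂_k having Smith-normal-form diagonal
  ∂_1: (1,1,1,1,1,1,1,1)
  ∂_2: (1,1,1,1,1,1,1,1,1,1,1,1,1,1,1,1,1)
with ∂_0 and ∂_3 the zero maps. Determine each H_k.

H_0: b_0 = 9 − 0 − 8 = 1; torsion from ∂_1 factors > 1: none. So H_0 ≅ Z.
H_1: b_1 = 27 − 8 − 17 = 2; torsion from ∂_2 factors > 1: none. So H_1 ≅ Z^2.
H_2: b_2 = 18 − 17 − 0 = 1; torsion from ∂_3 factors > 1: none. So H_2 ≅ Z.

H_0 ≅ Z,  H_1 ≅ Z^2,  H_2 ≅ Z.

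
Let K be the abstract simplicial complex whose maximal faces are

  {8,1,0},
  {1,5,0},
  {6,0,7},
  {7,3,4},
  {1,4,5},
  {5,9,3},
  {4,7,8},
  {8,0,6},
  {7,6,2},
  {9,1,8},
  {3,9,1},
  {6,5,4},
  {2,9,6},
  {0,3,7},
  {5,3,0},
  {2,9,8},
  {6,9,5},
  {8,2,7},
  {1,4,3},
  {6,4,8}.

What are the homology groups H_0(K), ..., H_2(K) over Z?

Fix the vertex order 0 < 1 < 2 < 3 < 4 < 5 < 6 < 7 < 8 < 9 and write every simplex with vertices in increasing order. Then dim K = 2 and the simplices of K are:

  0-simplices (10): [0], [1], [2], [3], [4], [5], [6], [7], [8], [9]
  1-simplices (30): (30 of them)
  2-simplices (20): (20 of them)

giving chain groups C_0 ≅ Z^10, C_1 ≅ Z^30, C_2 ≅ Z^20.

Boundary ∂_1: C_1 → C_0 sends each edge [p,q] (with p < q) to q − p. For instance
  ∂[0,7] = [7] − [0].
As a 10×30 matrix over Z this has rank 9, with invariant factors (1,1,1,1,1,1,1,1,1).

∂_2: C_2 → C_1 maps a triangle to the signed sum of its edges. For instance
  ∂[4,5,6] = [5,6] − [4,6] + [4,5],
  ∂[0,6,7] = [6,7] − [0,7] + [0,6].
The resulting 30×20 matrix has rank 20, and its Smith normal form has invariant factors (1,1,1,1,1,1,1,1,1,1,1,1,1,1,1,1,1,1,1,2).

Now H_k = ker ∂_k / im ∂_{k+1}, so:

  H_0: rank C_0 − rank ∂_1 = 10 − 9 = 1, and the invariant factors of ∂_1 are all 1, so H_0 ≅ Z.
  H_1: rank ker ∂_1 − rank ∂_2 = (30 − 9) − 20 = 1, and ∂_2 has invariant factor 2 > 1, so H_1 ≅ Z ⊕ Z_2.
  H_2: rank ker ∂_2 − rank ∂_3 = (20 − 20) − 0 = 0, and there is no ∂_3, so H_2 ≅ 0.

As a check, the Euler characteristic is 10 − 30 + 20 = 0, which agrees with 1 − 1 + 0 = 0.

H_0 = Z,  H_1 = Z ⊕ Z_2,  H_2 = 0.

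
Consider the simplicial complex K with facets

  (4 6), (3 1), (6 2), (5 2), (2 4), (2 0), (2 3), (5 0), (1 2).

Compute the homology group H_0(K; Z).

We work with the vertex ordering 0 < 1 < 2 < 3 < 4 < 5 < 6. The simplices of K, each written with vertices in increasing order, are:

  0-simplices (7): [0], [1], [2], [3], [4], [5], [6]
  1-simplices (9): [0,2], [0,5], [1,2], [1,3], [2,3], [2,4], [2,5], [2,6], [4,6]

Hence C_0 ≅ Z^7, C_1 ≅ Z^9.

∂_1: C_1 → C_0 sends each edge [p,q] (with p < q) to q − p.
As a 7×9 matrix over Z this has rank 6, with invariant factors (1,1,1,1,1,1).

Now H_k = ker ∂_k / im ∂_{k+1}, so:

  H_0: rank C_0 − rank ∂_1 = 7 − 6 = 1, and the invariant factors of ∂_1 are all 1, so H_0 = Z.

H_0 = Z.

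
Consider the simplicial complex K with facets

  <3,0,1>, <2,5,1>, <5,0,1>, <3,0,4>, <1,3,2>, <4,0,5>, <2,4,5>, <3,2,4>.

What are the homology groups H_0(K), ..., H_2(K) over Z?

H_0 = Z,  H_1 = 0,  H_2 = Z.

We work with the vertex ordering 0 < 1 < 2 < 3 < 4 < 5. The simplices of K, each written with vertices in increasing order, are:

  0-simplices (6): [0], [1], [2], [3], [4], [5]
  1-simplices (12): [0,1], [0,3], [0,4], [0,5], [1,2], [1,3], [1,5], [2,3], [2,4], [2,5], [3,4], [4,5]
  2-simplices (8): [0,1,3], [0,1,5], [0,3,4], [0,4,5], [1,2,3], [1,2,5], [2,3,4], [2,4,5]

giving chain groups C_0 ≅ Z^6, C_1 ≅ Z^12, C_2 ≅ Z^8.

Boundary ∂_1: C_1 → C_0 maps an edge to its endpoints' difference, ∂[p,q] = q − p. For instance
  ∂[2,4] = [4] − [2].
The resulting 6×12 matrix has rank 5, and its Smith normal form has invariant factors (1,1,1,1,1).

Boundary ∂_2: C_2 → C_1 maps a triangle to the signed sum of its edges. For instance
  ∂[2,3,4] = [3,4] − [2,4] + [2,3],
  ∂[2,4,5] = [4,5] − [2,5] + [2,4].
The 12×8 boundary matrix has rank 7 and Smith normal form diag(1,1,1,1,1,1,1).

From H_k ≅ ker(∂_k) / im(∂_{k+1}) we obtain:

  H_0: rank C_0 − rank ∂_1 = 6 − 5 = 1, and the invariant factors of ∂_1 are all 1, so H_0 ≅ Z.
  H_1: rank ker ∂_1 − rank ∂_2 = (12 − 5) − 7 = 0, and the invariant factors of ∂_2 are all 1, so H_1 ≅ 0.
  H_2: rank ker ∂_2 − rank ∂_3 = (8 − 7) − 0 = 1, and there is no ∂_3, so H_2 ≅ Z.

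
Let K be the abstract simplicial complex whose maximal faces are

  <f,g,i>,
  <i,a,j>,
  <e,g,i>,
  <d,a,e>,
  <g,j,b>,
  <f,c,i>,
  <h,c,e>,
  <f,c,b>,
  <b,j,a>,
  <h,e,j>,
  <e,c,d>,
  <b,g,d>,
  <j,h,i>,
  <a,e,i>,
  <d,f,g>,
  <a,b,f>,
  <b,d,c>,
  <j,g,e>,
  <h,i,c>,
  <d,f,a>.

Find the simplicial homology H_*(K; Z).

Take the total order a < b < c < d < e < f < g < h < i < j on the vertex set. Then K (dimension 2) consists of the simplices:

  0-simplices (10): a, b, c, d, e, f, g, h, i, j
  1-simplices (30): ab, ad, ae, af, ai, aj, bc, bd, bf, bg, bj, cd, ce, cf, ch, ci, de, df, dg, eg, eh, ei, ej, fg, fi, gi, gj, hi, hj, ij
  2-simplices (20): abf, abj, ade, adf, aei, aij, bcd, bcf, bdg, bgj, cde, ceh, cfi, chi, dfg, egi, egj, ehj, fgi, hij

so the chain groups are C_0 ≅ Z^10, C_1 ≅ Z^30, C_2 ≅ Z^20.

∂_1: C_1 → C_0 is given by ∂[p,q] = [q] − [p].
The resulting 10×30 matrix has rank 9, and its Smith normal form has invariant factors (1,1,1,1,1,1,1,1,1).

Boundary ∂_2: C_2 → C_1 sends each 2-simplex [p,q,r] to [q,r] − [p,r] + [p,q]. For instance
  ∂bgj = gj − bj + bg,
  ∂chi = hi − ci + ch.
The 30×20 boundary matrix has rank 20 and Smith normal form diag(1,1,1,1,1,1,1,1,1,1,1,1,1,1,1,1,1,1,1,2).

From H_k ≅ ker(∂_k) / im(∂_{k+1}) we obtain:

  H_0: rank C_0 − rank ∂_1 = 10 − 9 = 1, and the invariant factors of ∂_1 are all 1, so H_0 = Z.
  H_1: rank ker ∂_1 − rank ∂_2 = (30 − 9) − 20 = 1, and ∂_2 has invariant factor 2 > 1, so H_1 = Z ⊕ Z/2.
  H_2: rank ker ∂_2 − rank ∂_3 = (20 − 20) − 0 = 0, and there is no ∂_3, so H_2 = 0.

As a check, the Euler characteristic is 10 − 30 + 20 = 0, which agrees with 1 − 1 + 0 = 0.

H_0 = Z,  H_1 = Z ⊕ Z/2,  H_2 = 0.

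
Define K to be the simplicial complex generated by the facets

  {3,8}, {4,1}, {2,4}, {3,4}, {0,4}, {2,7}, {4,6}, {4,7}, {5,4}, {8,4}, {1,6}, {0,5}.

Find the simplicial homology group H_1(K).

Take the total order 0 < 1 < 2 < 3 < 4 < 5 < 6 < 7 < 8 on the vertex set. Then K (dimension 1) consists of the simplices:

  0-simplices (9): [0], [1], [2], [3], [4], [5], [6], [7], [8]
  1-simplices (12): [0,4], [0,5], [1,4], [1,6], [2,4], [2,7], [3,4], [3,8], [4,5], [4,6], [4,7], [4,8]

so the chain groups are C_0 ≅ Z^9, C_1 ≅ Z^12.

Boundary ∂_1: C_1 → C_0 is given by ∂[p,q] = [q] − [p].
The resulting 9×12 matrix has rank 8, and its Smith normal form has invariant factors (1,1,1,1,1,1,1,1).

From H_k ≅ ker(∂_k) / im(∂_{k+1}) we obtain:

  H_1: rank ker ∂_1 − rank ∂_2 = (12 − 8) − 0 = 4, and there is no ∂_2, so H_1 ≅ Z^4.

H_1 ≅ Z^4.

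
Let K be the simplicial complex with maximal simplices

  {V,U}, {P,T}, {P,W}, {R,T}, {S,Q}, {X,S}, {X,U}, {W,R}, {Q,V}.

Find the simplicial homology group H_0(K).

H_0 = Z^2.

Take the total order P < Q < R < S < T < U < V < W < X on the vertex set. Then K (dimension 1) consists of the simplices:

  0-simplices (9): P, Q, R, S, T, U, V, W, X
  1-simplices (9): PT, PW, QS, QV, RT, RW, SX, UV, UX

so the chain groups are C_0 ≅ Z^9, C_1 ≅ Z^9.

∂_1: C_1 → C_0 maps an edge to its endpoints' difference, ∂[p,q] = q − p.
The resulting 9×9 matrix has rank 7, and its Smith normal form has invariant factors (1,1,1,1,1,1,1).

Now H_k = ker ∂_k / im ∂_{k+1}, so:

  H_0: rank C_0 − rank ∂_1 = 9 − 7 = 2, and the invariant factors of ∂_1 are all 1, so H_0 ≅ Z^2.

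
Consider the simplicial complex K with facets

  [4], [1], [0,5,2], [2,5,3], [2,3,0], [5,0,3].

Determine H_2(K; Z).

K has 6 vertices, 6 edges, 4 triangles.
rank ∂_2 = 3, rank ∂_3 = 0 ⇒ b_2 = 4 − 3 − 0 = 1. So H_2 = Z.

H_2 ≅ Z.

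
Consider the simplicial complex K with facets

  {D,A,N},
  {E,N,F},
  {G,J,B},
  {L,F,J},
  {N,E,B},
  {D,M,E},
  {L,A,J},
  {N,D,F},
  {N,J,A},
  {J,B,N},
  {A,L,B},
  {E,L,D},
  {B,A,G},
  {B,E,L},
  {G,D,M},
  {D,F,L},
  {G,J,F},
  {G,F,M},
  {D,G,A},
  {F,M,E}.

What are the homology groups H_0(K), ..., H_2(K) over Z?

H_0 ≅ Z,  H_1 ≅ Z ⊕ Z_2,  H_2 = 0.

Take the total order A < B < D < E < F < G < J < L < M < N on the vertex set. Then K (dimension 2) consists of the simplices:

  0-simplices (10): A, B, D, E, F, G, J, L, M, N
  1-simplices (30): AB, AD, AG, AJ, AL, AN, BE, BG, BJ, BL, BN, DE, DF, DG, DL, DM, DN, EF, EL, EM, EN, FG, FJ, FL, FM, FN, GJ, GM, JL, JN
  2-simplices (20): ABG, ABL, ADG, ADN, AJL, AJN, BEL, BEN, BGJ, BJN, DEL, DEM, DFL, DFN, DGM, EFM, EFN, FGJ, FGM, FJL

Hence C_0 ≅ Z^10, C_1 ≅ Z^30, C_2 ≅ Z^20.

Boundary ∂_1: C_1 → C_0 is given by ∂[p,q] = [q] − [p]. For instance
  ∂GJ = J − G.
As a 10×30 matrix over Z this has rank 9, with invariant factors (1,1,1,1,1,1,1,1,1).

∂_2: C_2 → C_1 sends each 2-simplex [p,q,r] to [q,r] − [p,r] + [p,q]. For instance
  ∂DFL = FL − DL + DF,
  ∂ADG = DG − AG + AD.
As a 30×20 matrix over Z this has rank 20, with invariant factors (1,1,1,1,1,1,1,1,1,1,1,1,1,1,1,1,1,1,1,2).

Computing H_k = (kernel of ∂_k) / (image of ∂_{k+1}):

  H_0: rank C_0 − rank ∂_1 = 10 − 9 = 1, and the invariant factors of ∂_1 are all 1, so H_0 = Z.
  H_1: rank ker ∂_1 − rank ∂_2 = (30 − 9) − 20 = 1, and ∂_2 has invariant factor 2 > 1, so H_1 = Z ⊕ Z_2.
  H_2: rank ker ∂_2 − rank ∂_3 = (20 − 20) − 0 = 0, and there is no ∂_3, so H_2 = 0.

(K is a triangulation of the Klein bottle.)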